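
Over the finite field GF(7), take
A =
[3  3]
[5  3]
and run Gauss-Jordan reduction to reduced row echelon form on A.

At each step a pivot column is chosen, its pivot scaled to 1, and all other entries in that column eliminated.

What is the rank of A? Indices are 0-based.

step 1: normalize row 0 (÷3) = (1, 1)
  row 1: subtract 5×row0 = (0, 5)
step 2: normalize row 1 (÷5) = (0, 1)
  row 0: subtract 1×row1 = (1, 0)

rank = 2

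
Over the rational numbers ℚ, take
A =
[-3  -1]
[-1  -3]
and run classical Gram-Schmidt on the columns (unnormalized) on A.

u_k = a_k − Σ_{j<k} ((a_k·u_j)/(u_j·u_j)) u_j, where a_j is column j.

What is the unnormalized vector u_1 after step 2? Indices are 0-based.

Step 1: u_0 = a_0 = (-3, -1).
Step 2: u_1 = a_1 − (3/5)·u_0 = (4/5, -12/5).

u_1 = (4/5, -12/5)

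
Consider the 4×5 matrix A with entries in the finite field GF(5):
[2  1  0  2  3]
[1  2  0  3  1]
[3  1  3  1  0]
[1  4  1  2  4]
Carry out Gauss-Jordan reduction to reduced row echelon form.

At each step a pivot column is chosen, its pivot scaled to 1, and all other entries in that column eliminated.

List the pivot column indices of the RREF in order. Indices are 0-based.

step 1: normalize row 0 (÷2) = (1, 3, 0, 1, 4)
  row 1: subtract 1×row0 = (0, 4, 0, 2, 2)
  row 2: subtract 3×row0 = (0, 2, 3, 3, 3)
  row 3: subtract 1×row0 = (0, 1, 1, 1, 0)
step 2: normalize row 1 (÷4) = (0, 1, 0, 3, 3)
  row 0: subtract 3×row1 = (1, 0, 0, 2, 0)
  row 2: subtract 2×row1 = (0, 0, 3, 2, 2)
  row 3: subtract 1×row1 = (0, 0, 1, 3, 2)
step 3: normalize row 2 (÷3) = (0, 0, 1, 4, 4)
  row 3: subtract 1×row2 = (0, 0, 0, 4, 3)
step 4: normalize row 3 (÷4) = (0, 0, 0, 1, 2)
  row 0: subtract 2×row3 = (1, 0, 0, 0, 1)
  row 1: subtract 3×row3 = (0, 1, 0, 0, 2)
  row 2: subtract 4×row3 = (0, 0, 1, 0, 1)

pivot columns: 0, 1, 2, 3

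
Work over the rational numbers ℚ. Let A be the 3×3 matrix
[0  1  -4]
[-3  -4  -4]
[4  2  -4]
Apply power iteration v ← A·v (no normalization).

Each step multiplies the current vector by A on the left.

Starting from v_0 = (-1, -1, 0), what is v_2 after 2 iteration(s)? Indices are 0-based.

v_0 = (-1, -1, 0).
v_1 = A·v_0 = (-1, 7, -6).
v_2 = A·v_1 = (31, -1, 34).

v_2 = (31, -1, 34)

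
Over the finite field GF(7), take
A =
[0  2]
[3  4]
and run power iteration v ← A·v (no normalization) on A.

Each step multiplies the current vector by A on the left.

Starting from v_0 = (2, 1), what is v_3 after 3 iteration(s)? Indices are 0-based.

v_0 = (2, 1).
v_1 = A·v_0 = (2, 3).
v_2 = A·v_1 = (6, 4).
v_3 = A·v_2 = (1, 6).

v_3 = (1, 6)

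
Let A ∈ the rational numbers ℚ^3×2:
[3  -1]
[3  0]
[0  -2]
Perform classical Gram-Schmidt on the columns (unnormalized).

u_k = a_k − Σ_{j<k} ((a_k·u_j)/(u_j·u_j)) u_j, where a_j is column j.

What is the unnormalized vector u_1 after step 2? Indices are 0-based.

Step 1: u_0 = a_0 = (3, 3, 0).
Step 2: u_1 = a_1 − (-1/6)·u_0 = (-1/2, 1/2, -2).

u_1 = (-1/2, 1/2, -2)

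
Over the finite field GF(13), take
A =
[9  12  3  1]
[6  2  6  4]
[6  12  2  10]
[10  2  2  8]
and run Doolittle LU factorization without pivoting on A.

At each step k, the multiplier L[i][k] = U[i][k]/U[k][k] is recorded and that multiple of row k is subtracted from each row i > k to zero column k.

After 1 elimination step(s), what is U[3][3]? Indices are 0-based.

U[3][3] = 4

k=0: U[0][0]=9
  eliminate (1,0): mult=5, new row 1: (0, 7, 4, 12); set L[1][0]=5
  eliminate (2,0): mult=5, new row 2: (0, 4, 0, 5); set L[2][0]=5
  eliminate (3,0): mult=4, new row 3: (0, 6, 3, 4); set L[3][0]=4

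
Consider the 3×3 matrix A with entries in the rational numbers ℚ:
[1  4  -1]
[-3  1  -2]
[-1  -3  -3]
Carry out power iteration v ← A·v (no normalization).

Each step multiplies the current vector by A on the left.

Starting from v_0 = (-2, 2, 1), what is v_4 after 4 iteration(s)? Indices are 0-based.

v_4 = (-293, -183, 374)

v_0 = (-2, 2, 1).
v_1 = A·v_0 = (5, 6, -7).
v_2 = A·v_1 = (36, 5, -2).
v_3 = A·v_2 = (58, -99, -45).
v_4 = A·v_3 = (-293, -183, 374).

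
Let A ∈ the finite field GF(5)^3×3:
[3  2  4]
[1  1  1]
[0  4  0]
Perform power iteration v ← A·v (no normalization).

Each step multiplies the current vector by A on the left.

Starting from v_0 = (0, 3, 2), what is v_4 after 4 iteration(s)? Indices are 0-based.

v_0 = (0, 3, 2).
v_1 = A·v_0 = (4, 0, 2).
v_2 = A·v_1 = (0, 1, 0).
v_3 = A·v_2 = (2, 1, 4).
v_4 = A·v_3 = (4, 2, 4).

v_4 = (4, 2, 4)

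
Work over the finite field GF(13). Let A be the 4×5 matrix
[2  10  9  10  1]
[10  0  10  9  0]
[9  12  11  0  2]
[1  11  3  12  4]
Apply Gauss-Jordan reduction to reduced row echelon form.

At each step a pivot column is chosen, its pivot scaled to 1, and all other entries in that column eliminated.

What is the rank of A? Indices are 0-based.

rank = 4

step 1: normalize row 0 (÷2) = (1, 5, 11, 5, 7)
  row 1: subtract 10×row0 = (0, 2, 4, 11, 8)
  row 2: subtract 9×row0 = (0, 6, 3, 7, 4)
  row 3: subtract 1×row0 = (0, 6, 5, 7, 10)
step 2: normalize row 1 (÷2) = (0, 1, 2, 12, 4)
  row 0: subtract 5×row1 = (1, 0, 1, 10, 0)
  row 2: subtract 6×row1 = (0, 0, 4, 0, 6)
  row 3: subtract 6×row1 = (0, 0, 6, 0, 12)
step 3: normalize row 2 (÷4) = (0, 0, 1, 0, 8)
  row 0: subtract 1×row2 = (1, 0, 0, 10, 5)
  row 1: subtract 2×row2 = (0, 1, 0, 12, 1)
  row 3: subtract 6×row2 = (0, 0, 0, 0, 3)
skip col 3 (zero from row 3)
step 4: normalize row 3 (÷3) = (0, 0, 0, 0, 1)
  row 0: subtract 5×row3 = (1, 0, 0, 10, 0)
  row 1: subtract 1×row3 = (0, 1, 0, 12, 0)
  row 2: subtract 8×row3 = (0, 0, 1, 0, 0)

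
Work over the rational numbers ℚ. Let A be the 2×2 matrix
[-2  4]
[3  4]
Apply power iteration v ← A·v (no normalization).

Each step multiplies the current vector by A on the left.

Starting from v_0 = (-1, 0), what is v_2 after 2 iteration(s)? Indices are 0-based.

v_2 = (-16, -6)

v_0 = (-1, 0).
v_1 = A·v_0 = (2, -3).
v_2 = A·v_1 = (-16, -6).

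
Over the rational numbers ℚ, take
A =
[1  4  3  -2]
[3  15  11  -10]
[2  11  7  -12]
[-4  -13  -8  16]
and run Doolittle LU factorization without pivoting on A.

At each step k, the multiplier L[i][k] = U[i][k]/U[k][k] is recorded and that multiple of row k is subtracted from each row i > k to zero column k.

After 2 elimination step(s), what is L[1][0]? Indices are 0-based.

L[1][0] = 3

[col 0] pivot 1
  R1 -= 3*R0 → (0, 3, 2, -4)  (L[1][0] := 3)
  R2 -= 2*R0 → (0, 3, 1, -8)  (L[2][0] := 2)
  R3 -= -4*R0 → (0, 3, 4, 8)  (L[3][0] := -4)
[col 1] pivot 3
  R2 -= 1*R1 → (0, 0, -1, -4)  (L[2][1] := 1)
  R3 -= 1*R1 → (0, 0, 2, 12)  (L[3][1] := 1)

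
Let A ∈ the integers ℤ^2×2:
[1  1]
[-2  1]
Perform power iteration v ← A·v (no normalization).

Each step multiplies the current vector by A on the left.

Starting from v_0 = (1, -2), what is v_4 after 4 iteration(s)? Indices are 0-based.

v_0 = (1, -2).
v_1 = A·v_0 = (-1, -4).
v_2 = A·v_1 = (-5, -2).
v_3 = A·v_2 = (-7, 8).
v_4 = A·v_3 = (1, 22).

v_4 = (1, 22)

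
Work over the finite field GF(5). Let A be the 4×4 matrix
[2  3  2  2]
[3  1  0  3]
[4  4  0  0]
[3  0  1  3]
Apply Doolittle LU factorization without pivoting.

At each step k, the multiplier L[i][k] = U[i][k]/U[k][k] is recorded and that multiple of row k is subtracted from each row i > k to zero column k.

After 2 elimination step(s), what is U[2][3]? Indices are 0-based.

U[2][3] = 1

[col 0] pivot 2
  R1 -= 4*R0 → (0, 4, 2, 0)  (L[1][0] := 4)
  R2 -= 2*R0 → (0, 3, 1, 1)  (L[2][0] := 2)
  R3 -= 4*R0 → (0, 3, 3, 0)  (L[3][0] := 4)
[col 1] pivot 4
  R2 -= 2*R1 → (0, 0, 2, 1)  (L[2][1] := 2)
  R3 -= 2*R1 → (0, 0, 4, 0)  (L[3][1] := 2)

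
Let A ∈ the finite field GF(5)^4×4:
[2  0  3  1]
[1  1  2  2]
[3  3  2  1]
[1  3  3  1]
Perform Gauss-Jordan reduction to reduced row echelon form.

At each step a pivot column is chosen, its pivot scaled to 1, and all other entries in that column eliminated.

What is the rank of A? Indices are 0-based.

rank = 4

step 1: normalize row 0 (÷2) = (1, 0, 4, 3)
  row 1: subtract 1×row0 = (0, 1, 3, 4)
  row 2: subtract 3×row0 = (0, 3, 0, 2)
  row 3: subtract 1×row0 = (0, 3, 4, 3)
step 2: normalize row 1 (÷1) = (0, 1, 3, 4)
  row 2: subtract 3×row1 = (0, 0, 1, 0)
  row 3: subtract 3×row1 = (0, 0, 0, 1)
step 3: normalize row 2 (÷1) = (0, 0, 1, 0)
  row 0: subtract 4×row2 = (1, 0, 0, 3)
  row 1: subtract 3×row2 = (0, 1, 0, 4)
step 4: normalize row 3 (÷1) = (0, 0, 0, 1)
  row 0: subtract 3×row3 = (1, 0, 0, 0)
  row 1: subtract 4×row3 = (0, 1, 0, 0)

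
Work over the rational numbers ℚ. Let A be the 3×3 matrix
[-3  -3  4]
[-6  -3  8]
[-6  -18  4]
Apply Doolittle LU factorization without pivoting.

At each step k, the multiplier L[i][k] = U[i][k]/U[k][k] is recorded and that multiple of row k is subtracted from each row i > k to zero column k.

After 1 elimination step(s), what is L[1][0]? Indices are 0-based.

L[1][0] = 2

k=0: U[0][0]=-3
  eliminate (1,0): mult=2, new row 1: (0, 3, 0); set L[1][0]=2
  eliminate (2,0): mult=2, new row 2: (0, -12, -4); set L[2][0]=2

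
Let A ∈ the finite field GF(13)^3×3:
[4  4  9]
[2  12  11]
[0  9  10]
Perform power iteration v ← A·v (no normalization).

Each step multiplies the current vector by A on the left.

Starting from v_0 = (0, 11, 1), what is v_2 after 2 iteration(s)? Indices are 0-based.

v_2 = (10, 5, 11)

v_0 = (0, 11, 1).
v_1 = A·v_0 = (1, 0, 5).
v_2 = A·v_1 = (10, 5, 11).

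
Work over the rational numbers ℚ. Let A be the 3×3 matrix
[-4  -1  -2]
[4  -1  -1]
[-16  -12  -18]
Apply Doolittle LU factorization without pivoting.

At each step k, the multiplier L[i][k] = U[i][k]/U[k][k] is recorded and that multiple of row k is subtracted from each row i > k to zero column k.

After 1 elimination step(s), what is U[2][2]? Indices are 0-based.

[col 0] pivot -4
  R1 -= -1*R0 → (0, -2, -3)  (L[1][0] := -1)
  R2 -= 4*R0 → (0, -8, -10)  (L[2][0] := 4)

U[2][2] = -10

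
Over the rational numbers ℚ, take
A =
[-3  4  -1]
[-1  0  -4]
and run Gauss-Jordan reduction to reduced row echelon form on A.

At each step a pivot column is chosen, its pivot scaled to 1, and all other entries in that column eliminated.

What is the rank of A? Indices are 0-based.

pivot(0,0)=-3: scale R0 → (1, -4/3, 1/3)
  clear (1,0): R1 −= (-1)R0 → (0, -4/3, -11/3)
pivot(1,1)=-4/3: scale R1 → (0, 1, 11/4)
  clear (0,1): R0 −= (-4/3)R1 → (1, 0, 4)

rank = 2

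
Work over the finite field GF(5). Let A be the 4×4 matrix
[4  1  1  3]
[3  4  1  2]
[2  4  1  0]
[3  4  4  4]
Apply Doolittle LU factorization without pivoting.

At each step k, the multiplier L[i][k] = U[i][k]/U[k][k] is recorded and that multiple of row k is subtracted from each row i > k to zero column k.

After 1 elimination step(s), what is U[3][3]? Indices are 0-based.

U[3][3] = 3

k=0: U[0][0]=4
  eliminate (1,0): mult=2, new row 1: (0, 2, 4, 1); set L[1][0]=2
  eliminate (2,0): mult=3, new row 2: (0, 1, 3, 1); set L[2][0]=3
  eliminate (3,0): mult=2, new row 3: (0, 2, 2, 3); set L[3][0]=2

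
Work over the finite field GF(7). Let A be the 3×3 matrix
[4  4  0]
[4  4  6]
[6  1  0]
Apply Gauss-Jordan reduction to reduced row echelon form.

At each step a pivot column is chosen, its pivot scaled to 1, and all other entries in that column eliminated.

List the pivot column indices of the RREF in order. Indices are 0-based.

pivot columns: 0, 1, 2

step 1: normalize row 0 (÷4) = (1, 1, 0)
  row 1: subtract 4×row0 = (0, 0, 6)
  row 2: subtract 6×row0 = (0, 2, 0)
step 2: exchange rows 1,2
step 2: normalize row 1 (÷2) = (0, 1, 0)
  row 0: subtract 1×row1 = (1, 0, 0)
step 3: normalize row 2 (÷6) = (0, 0, 1)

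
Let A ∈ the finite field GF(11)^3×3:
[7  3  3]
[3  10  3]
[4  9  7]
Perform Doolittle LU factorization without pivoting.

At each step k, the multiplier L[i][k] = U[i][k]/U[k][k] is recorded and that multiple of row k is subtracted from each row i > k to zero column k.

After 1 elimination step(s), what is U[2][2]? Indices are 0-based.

U[2][2] = 10

k=0: U[0][0]=7
  eliminate (1,0): mult=2, new row 1: (0, 4, 8); set L[1][0]=2
  eliminate (2,0): mult=10, new row 2: (0, 1, 10); set L[2][0]=10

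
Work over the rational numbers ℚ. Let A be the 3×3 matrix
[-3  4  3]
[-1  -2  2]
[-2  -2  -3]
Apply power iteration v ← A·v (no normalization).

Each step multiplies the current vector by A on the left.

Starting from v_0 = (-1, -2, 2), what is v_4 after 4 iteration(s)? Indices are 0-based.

v_0 = (-1, -2, 2).
v_1 = A·v_0 = (1, 9, 0).
v_2 = A·v_1 = (33, -19, -20).
v_3 = A·v_2 = (-235, -35, 32).
v_4 = A·v_3 = (661, 369, 444).

v_4 = (661, 369, 444)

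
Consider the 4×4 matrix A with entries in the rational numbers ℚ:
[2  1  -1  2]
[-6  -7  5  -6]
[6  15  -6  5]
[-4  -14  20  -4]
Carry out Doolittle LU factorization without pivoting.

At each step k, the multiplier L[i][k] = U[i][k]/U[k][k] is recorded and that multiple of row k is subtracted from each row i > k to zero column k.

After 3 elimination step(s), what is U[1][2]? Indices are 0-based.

Step 1: pivot at (0,0) is 2.
  row1 ← row1 − (-3)·row0  ⇒  L[1][0]=-3, U row1=(0, -4, 2, 0)
  row2 ← row2 − (3)·row0  ⇒  L[2][0]=3, U row2=(0, 12, -3, -1)
  row3 ← row3 − (-2)·row0  ⇒  L[3][0]=-2, U row3=(0, -12, 18, 0)
Step 2: pivot at (1,1) is -4.
  row2 ← row2 − (-3)·row1  ⇒  L[2][1]=-3, U row2=(0, 0, 3, -1)
  row3 ← row3 − (3)·row1  ⇒  L[3][1]=3, U row3=(0, 0, 12, 0)
Step 3: pivot at (2,2) is 3.
  row3 ← row3 − (4)·row2  ⇒  L[3][2]=4, U row3=(0, 0, 0, 4)

U[1][2] = 2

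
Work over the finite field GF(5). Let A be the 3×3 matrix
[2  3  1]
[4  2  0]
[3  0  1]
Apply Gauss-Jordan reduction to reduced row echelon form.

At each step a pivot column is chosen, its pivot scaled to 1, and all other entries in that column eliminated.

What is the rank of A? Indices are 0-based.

rank = 3

step 1: normalize row 0 (÷2) = (1, 4, 3)
  row 1: subtract 4×row0 = (0, 1, 3)
  row 2: subtract 3×row0 = (0, 3, 2)
step 2: normalize row 1 (÷1) = (0, 1, 3)
  row 0: subtract 4×row1 = (1, 0, 1)
  row 2: subtract 3×row1 = (0, 0, 3)
step 3: normalize row 2 (÷3) = (0, 0, 1)
  row 0: subtract 1×row2 = (1, 0, 0)
  row 1: subtract 3×row2 = (0, 1, 0)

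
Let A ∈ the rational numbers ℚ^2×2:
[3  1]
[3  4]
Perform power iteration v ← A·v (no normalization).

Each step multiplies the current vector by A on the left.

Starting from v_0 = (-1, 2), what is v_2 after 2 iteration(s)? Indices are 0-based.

v_2 = (2, 17)

v_0 = (-1, 2).
v_1 = A·v_0 = (-1, 5).
v_2 = A·v_1 = (2, 17).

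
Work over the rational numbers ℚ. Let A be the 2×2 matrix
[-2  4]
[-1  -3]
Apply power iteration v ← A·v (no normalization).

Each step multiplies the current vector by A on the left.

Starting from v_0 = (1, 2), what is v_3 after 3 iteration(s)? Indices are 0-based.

v_3 = (140, -5)

v_0 = (1, 2).
v_1 = A·v_0 = (6, -7).
v_2 = A·v_1 = (-40, 15).
v_3 = A·v_2 = (140, -5).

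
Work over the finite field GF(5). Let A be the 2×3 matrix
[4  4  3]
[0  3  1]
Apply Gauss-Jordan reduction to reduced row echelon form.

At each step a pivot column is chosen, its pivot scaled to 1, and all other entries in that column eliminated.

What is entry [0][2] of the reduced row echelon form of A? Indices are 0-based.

M[0][2] = 0

[1] R0 /= 4  ⇒  (1, 1, 2)
[2] R1 /= 3  ⇒  (0, 1, 2)
     R0 -= 1·R1  ⇒  (1, 0, 0)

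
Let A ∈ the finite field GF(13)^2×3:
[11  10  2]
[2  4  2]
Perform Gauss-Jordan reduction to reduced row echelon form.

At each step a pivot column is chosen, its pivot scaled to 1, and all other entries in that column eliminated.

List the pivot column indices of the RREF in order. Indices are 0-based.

pivot(0,0)=11: scale R0 → (1, 8, 12)
  clear (1,0): R1 −= (2)R0 → (0, 1, 4)
pivot(1,1)=1: scale R1 → (0, 1, 4)
  clear (0,1): R0 −= (8)R1 → (1, 0, 6)

pivot columns: 0, 1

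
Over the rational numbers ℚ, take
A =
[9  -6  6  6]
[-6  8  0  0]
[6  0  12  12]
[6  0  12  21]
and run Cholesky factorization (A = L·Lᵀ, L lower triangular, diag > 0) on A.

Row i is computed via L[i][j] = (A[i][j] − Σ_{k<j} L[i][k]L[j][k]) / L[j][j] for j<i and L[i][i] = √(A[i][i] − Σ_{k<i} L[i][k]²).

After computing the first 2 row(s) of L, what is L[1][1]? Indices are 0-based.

Step 1: L[0][0] = √(9) = 3.
  L[1][0] = (-6) / L[0][0] = -2.
Step 2: L[1][1] = √(4) = 2.

L[1][1] = 2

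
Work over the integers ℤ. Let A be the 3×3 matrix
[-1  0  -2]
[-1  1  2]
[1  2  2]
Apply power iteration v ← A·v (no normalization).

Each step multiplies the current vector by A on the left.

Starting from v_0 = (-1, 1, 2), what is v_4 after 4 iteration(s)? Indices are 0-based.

v_4 = (-107, 233, 235)

v_0 = (-1, 1, 2).
v_1 = A·v_0 = (-3, 6, 5).
v_2 = A·v_1 = (-7, 19, 19).
v_3 = A·v_2 = (-31, 64, 69).
v_4 = A·v_3 = (-107, 233, 235).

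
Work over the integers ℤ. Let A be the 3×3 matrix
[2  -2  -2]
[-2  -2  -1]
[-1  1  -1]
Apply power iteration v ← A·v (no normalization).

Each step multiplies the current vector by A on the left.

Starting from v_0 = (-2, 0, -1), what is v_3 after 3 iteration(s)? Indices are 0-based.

v_3 = (-30, 54, 7)

v_0 = (-2, 0, -1).
v_1 = A·v_0 = (-2, 5, 3).
v_2 = A·v_1 = (-20, -9, 4).
v_3 = A·v_2 = (-30, 54, 7).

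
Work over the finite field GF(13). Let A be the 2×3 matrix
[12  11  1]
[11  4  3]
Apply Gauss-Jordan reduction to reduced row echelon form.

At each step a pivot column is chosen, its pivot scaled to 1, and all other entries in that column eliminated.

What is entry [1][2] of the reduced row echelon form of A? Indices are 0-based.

step 1: normalize row 0 (÷12) = (1, 2, 12)
  row 1: subtract 11×row0 = (0, 8, 1)
step 2: normalize row 1 (÷8) = (0, 1, 5)
  row 0: subtract 2×row1 = (1, 0, 2)

M[1][2] = 5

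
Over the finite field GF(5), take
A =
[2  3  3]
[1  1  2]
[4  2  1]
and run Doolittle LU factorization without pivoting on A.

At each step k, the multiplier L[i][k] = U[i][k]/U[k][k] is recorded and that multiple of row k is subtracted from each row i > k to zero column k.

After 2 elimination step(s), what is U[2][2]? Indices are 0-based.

k=0: U[0][0]=2
  eliminate (1,0): mult=3, new row 1: (0, 2, 3); set L[1][0]=3
  eliminate (2,0): mult=2, new row 2: (0, 1, 0); set L[2][0]=2
k=1: U[1][1]=2
  eliminate (2,1): mult=3, new row 2: (0, 0, 1); set L[2][1]=3

U[2][2] = 1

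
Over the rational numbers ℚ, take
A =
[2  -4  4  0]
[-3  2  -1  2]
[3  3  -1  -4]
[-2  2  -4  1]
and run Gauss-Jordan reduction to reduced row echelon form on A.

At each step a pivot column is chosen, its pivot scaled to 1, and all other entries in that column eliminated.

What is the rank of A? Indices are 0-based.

step 1: normalize row 0 (÷2) = (1, -2, 2, 0)
  row 1: subtract -3×row0 = (0, -4, 5, 2)
  row 2: subtract 3×row0 = (0, 9, -7, -4)
  row 3: subtract -2×row0 = (0, -2, 0, 1)
step 2: normalize row 1 (÷-4) = (0, 1, -5/4, -1/2)
  row 0: subtract -2×row1 = (1, 0, -1/2, -1)
  row 2: subtract 9×row1 = (0, 0, 17/4, 1/2)
  row 3: subtract -2×row1 = (0, 0, -5/2, 0)
step 3: normalize row 2 (÷17/4) = (0, 0, 1, 2/17)
  row 0: subtract -1/2×row2 = (1, 0, 0, -16/17)
  row 1: subtract -5/4×row2 = (0, 1, 0, -6/17)
  row 3: subtract -5/2×row2 = (0, 0, 0, 5/17)
step 4: normalize row 3 (÷5/17) = (0, 0, 0, 1)
  row 0: subtract -16/17×row3 = (1, 0, 0, 0)
  row 1: subtract -6/17×row3 = (0, 1, 0, 0)
  row 2: subtract 2/17×row3 = (0, 0, 1, 0)

rank = 4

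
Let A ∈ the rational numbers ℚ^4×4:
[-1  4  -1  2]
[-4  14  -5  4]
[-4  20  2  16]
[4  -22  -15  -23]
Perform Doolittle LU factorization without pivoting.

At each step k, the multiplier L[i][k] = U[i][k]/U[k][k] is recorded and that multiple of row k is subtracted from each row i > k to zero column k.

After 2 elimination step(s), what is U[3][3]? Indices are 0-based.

U[3][3] = -3

[col 0] pivot -1
  R1 -= 4*R0 → (0, -2, -1, -4)  (L[1][0] := 4)
  R2 -= 4*R0 → (0, 4, 6, 8)  (L[2][0] := 4)
  R3 -= -4*R0 → (0, -6, -19, -15)  (L[3][0] := -4)
[col 1] pivot -2
  R2 -= -2*R1 → (0, 0, 4, 0)  (L[2][1] := -2)
  R3 -= 3*R1 → (0, 0, -16, -3)  (L[3][1] := 3)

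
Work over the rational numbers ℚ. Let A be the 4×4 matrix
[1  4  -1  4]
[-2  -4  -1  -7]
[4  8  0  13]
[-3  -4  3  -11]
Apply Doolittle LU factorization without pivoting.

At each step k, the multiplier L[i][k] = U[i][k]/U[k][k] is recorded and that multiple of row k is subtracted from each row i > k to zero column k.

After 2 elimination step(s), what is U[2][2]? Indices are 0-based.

U[2][2] = -2

Step 1: pivot at (0,0) is 1.
  row1 ← row1 − (-2)·row0  ⇒  L[1][0]=-2, U row1=(0, 4, -3, 1)
  row2 ← row2 − (4)·row0  ⇒  L[2][0]=4, U row2=(0, -8, 4, -3)
  row3 ← row3 − (-3)·row0  ⇒  L[3][0]=-3, U row3=(0, 8, 0, 1)
Step 2: pivot at (1,1) is 4.
  row2 ← row2 − (-2)·row1  ⇒  L[2][1]=-2, U row2=(0, 0, -2, -1)
  row3 ← row3 − (2)·row1  ⇒  L[3][1]=2, U row3=(0, 0, 6, -1)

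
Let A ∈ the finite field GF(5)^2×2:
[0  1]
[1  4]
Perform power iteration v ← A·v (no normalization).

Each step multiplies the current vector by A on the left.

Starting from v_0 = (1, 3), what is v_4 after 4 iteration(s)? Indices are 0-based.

v_0 = (1, 3).
v_1 = A·v_0 = (3, 3).
v_2 = A·v_1 = (3, 0).
v_3 = A·v_2 = (0, 3).
v_4 = A·v_3 = (3, 2).

v_4 = (3, 2)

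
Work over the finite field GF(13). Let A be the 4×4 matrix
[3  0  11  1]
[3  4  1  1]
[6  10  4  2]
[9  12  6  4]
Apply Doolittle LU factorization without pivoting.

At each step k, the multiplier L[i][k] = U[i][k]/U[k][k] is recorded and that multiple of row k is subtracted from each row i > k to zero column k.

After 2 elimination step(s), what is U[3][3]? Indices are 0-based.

k=0: U[0][0]=3
  eliminate (1,0): mult=1, new row 1: (0, 4, 3, 0); set L[1][0]=1
  eliminate (2,0): mult=2, new row 2: (0, 10, 8, 0); set L[2][0]=2
  eliminate (3,0): mult=3, new row 3: (0, 12, 12, 1); set L[3][0]=3
k=1: U[1][1]=4
  eliminate (2,1): mult=9, new row 2: (0, 0, 7, 0); set L[2][1]=9
  eliminate (3,1): mult=3, new row 3: (0, 0, 3, 1); set L[3][1]=3

U[3][3] = 1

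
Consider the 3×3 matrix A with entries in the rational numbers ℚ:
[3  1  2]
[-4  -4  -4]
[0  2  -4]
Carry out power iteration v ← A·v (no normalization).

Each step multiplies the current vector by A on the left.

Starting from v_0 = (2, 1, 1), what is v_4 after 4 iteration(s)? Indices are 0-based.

v_4 = (287, -404, -824)

v_0 = (2, 1, 1).
v_1 = A·v_0 = (9, -16, -2).
v_2 = A·v_1 = (7, 36, -24).
v_3 = A·v_2 = (9, -76, 168).
v_4 = A·v_3 = (287, -404, -824).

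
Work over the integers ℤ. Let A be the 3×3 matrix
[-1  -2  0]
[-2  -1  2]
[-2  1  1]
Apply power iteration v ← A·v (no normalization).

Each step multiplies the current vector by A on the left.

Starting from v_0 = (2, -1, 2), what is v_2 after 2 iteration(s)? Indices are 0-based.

v_0 = (2, -1, 2).
v_1 = A·v_0 = (0, 1, -3).
v_2 = A·v_1 = (-2, -7, -2).

v_2 = (-2, -7, -2)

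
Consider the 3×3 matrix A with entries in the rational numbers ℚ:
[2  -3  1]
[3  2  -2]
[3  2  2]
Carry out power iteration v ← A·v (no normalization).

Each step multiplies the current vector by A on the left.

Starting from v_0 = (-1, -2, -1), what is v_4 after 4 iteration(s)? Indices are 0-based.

v_0 = (-1, -2, -1).
v_1 = A·v_0 = (3, -5, -9).
v_2 = A·v_1 = (12, 17, -19).
v_3 = A·v_2 = (-46, 108, 32).
v_4 = A·v_3 = (-384, 14, 142).

v_4 = (-384, 14, 142)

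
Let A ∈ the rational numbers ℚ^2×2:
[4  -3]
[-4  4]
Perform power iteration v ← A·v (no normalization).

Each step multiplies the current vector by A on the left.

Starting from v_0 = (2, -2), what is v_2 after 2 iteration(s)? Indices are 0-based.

v_0 = (2, -2).
v_1 = A·v_0 = (14, -16).
v_2 = A·v_1 = (104, -120).

v_2 = (104, -120)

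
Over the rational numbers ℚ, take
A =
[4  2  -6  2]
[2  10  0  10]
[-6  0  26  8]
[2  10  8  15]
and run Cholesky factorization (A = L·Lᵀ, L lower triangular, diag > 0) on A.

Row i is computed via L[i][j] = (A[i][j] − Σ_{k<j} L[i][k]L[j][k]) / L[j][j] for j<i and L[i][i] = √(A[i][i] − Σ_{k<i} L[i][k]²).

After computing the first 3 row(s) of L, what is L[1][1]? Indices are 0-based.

L[1][1] = 3

Step 1: L[0][0] = √(4) = 2.
  L[1][0] = (2) / L[0][0] = 1.
Step 2: L[1][1] = √(9) = 3.
  L[2][0] = (-6) / L[0][0] = -3.
  L[2][1] = (3) / L[1][1] = 1.
Step 3: L[2][2] = √(16) = 4.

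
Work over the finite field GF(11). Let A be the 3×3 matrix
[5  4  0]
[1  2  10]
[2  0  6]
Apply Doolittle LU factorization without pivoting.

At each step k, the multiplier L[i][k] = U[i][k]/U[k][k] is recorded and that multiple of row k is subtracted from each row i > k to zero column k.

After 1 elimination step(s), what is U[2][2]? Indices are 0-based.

U[2][2] = 6

k=0: U[0][0]=5
  eliminate (1,0): mult=9, new row 1: (0, 10, 10); set L[1][0]=9
  eliminate (2,0): mult=7, new row 2: (0, 5, 6); set L[2][0]=7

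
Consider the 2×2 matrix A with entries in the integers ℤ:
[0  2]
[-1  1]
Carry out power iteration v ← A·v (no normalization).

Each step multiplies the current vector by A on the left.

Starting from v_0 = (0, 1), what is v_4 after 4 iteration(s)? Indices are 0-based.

v_0 = (0, 1).
v_1 = A·v_0 = (2, 1).
v_2 = A·v_1 = (2, -1).
v_3 = A·v_2 = (-2, -3).
v_4 = A·v_3 = (-6, -1).

v_4 = (-6, -1)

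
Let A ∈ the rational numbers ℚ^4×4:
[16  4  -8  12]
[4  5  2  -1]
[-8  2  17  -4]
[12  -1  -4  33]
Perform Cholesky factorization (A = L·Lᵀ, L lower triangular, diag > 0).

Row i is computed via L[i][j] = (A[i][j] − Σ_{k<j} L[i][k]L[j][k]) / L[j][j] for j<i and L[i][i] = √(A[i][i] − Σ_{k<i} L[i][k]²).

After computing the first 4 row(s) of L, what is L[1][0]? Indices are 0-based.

L[1][0] = 1

Step 1: L[0][0] = √(16) = 4.
  L[1][0] = (4) / L[0][0] = 1.
Step 2: L[1][1] = √(4) = 2.
  L[2][0] = (-8) / L[0][0] = -2.
  L[2][1] = (4) / L[1][1] = 2.
Step 3: L[2][2] = √(9) = 3.
  L[3][0] = (12) / L[0][0] = 3.
  L[3][1] = (-4) / L[1][1] = -2.
  L[3][2] = (6) / L[2][2] = 2.
Step 4: L[3][3] = √(16) = 4.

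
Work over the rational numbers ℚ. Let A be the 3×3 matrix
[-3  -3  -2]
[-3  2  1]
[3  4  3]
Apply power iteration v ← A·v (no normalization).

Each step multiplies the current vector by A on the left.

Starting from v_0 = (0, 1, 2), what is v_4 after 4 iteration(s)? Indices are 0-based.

v_4 = (-402, 872, 736)

v_0 = (0, 1, 2).
v_1 = A·v_0 = (-7, 4, 10).
v_2 = A·v_1 = (-11, 39, 25).
v_3 = A·v_2 = (-134, 136, 198).
v_4 = A·v_3 = (-402, 872, 736).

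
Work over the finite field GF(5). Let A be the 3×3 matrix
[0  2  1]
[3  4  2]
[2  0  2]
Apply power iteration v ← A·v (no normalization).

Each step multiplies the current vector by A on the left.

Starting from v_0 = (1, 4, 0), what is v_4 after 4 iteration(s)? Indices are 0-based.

v_0 = (1, 4, 0).
v_1 = A·v_0 = (3, 4, 2).
v_2 = A·v_1 = (0, 4, 0).
v_3 = A·v_2 = (3, 1, 0).
v_4 = A·v_3 = (2, 3, 1).

v_4 = (2, 3, 1)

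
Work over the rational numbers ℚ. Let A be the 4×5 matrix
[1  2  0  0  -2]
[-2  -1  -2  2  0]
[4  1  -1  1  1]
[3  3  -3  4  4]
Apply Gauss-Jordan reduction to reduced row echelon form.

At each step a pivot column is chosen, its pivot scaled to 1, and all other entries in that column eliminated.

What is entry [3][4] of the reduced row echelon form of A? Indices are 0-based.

[1] R0 /= 1  ⇒  (1, 2, 0, 0, -2)
     R1 -= -2·R0  ⇒  (0, 3, -2, 2, -4)
     R2 -= 4·R0  ⇒  (0, -7, -1, 1, 9)
     R3 -= 3·R0  ⇒  (0, -3, -3, 4, 10)
[2] R1 /= 3  ⇒  (0, 1, -2/3, 2/3, -4/3)
     R0 -= 2·R1  ⇒  (1, 0, 4/3, -4/3, 2/3)
     R2 -= -7·R1  ⇒  (0, 0, -17/3, 17/3, -1/3)
     R3 -= -3·R1  ⇒  (0, 0, -5, 6, 6)
[3] R2 /= -17/3  ⇒  (0, 0, 1, -1, 1/17)
     R0 -= 4/3·R2  ⇒  (1, 0, 0, 0, 10/17)
     R1 -= -2/3·R2  ⇒  (0, 1, 0, 0, -22/17)
     R3 -= -5·R2  ⇒  (0, 0, 0, 1, 107/17)
[4] R3 /= 1  ⇒  (0, 0, 0, 1, 107/17)
     R2 -= -1·R3  ⇒  (0, 0, 1, 0, 108/17)

M[3][4] = 107/17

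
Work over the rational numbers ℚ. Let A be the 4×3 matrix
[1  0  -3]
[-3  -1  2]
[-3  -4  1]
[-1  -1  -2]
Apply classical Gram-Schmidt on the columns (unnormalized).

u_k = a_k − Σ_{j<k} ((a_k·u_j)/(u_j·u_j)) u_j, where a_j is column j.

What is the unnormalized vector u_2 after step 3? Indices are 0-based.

u_2 = (-49/26, -15/26, 19/26, -61/26)

Step 1: u_0 = a_0 = (1, -3, -3, -1).
Step 2: u_1 = a_1 − (4/5)·u_0 = (-4/5, 7/5, -8/5, -1/5).
Step 3: u_2 = a_2 − (-1/2)·u_0 − (10/13)·u_1 = (-49/26, -15/26, 19/26, -61/26).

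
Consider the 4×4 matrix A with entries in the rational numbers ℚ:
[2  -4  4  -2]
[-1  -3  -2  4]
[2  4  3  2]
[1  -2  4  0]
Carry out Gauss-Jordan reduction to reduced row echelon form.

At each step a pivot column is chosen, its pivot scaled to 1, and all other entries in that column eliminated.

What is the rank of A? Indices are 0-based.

rank = 4

[1] R0 /= 2  ⇒  (1, -2, 2, -1)
     R1 -= -1·R0  ⇒  (0, -5, 0, 3)
     R2 -= 2·R0  ⇒  (0, 8, -1, 4)
     R3 -= 1·R0  ⇒  (0, 0, 2, 1)
[2] R1 /= -5  ⇒  (0, 1, 0, -3/5)
     R0 -= -2·R1  ⇒  (1, 0, 2, -11/5)
     R2 -= 8·R1  ⇒  (0, 0, -1, 44/5)
[3] R2 /= -1  ⇒  (0, 0, 1, -44/5)
     R0 -= 2·R2  ⇒  (1, 0, 0, 77/5)
     R3 -= 2·R2  ⇒  (0, 0, 0, 93/5)
[4] R3 /= 93/5  ⇒  (0, 0, 0, 1)
     R0 -= 77/5·R3  ⇒  (1, 0, 0, 0)
     R1 -= -3/5·R3  ⇒  (0, 1, 0, 0)
     R2 -= -44/5·R3  ⇒  (0, 0, 1, 0)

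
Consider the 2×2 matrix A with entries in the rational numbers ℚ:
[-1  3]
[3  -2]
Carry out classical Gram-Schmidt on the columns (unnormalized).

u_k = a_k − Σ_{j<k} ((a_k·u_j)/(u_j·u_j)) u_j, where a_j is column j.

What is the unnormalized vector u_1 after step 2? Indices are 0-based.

Step 1: u_0 = a_0 = (-1, 3).
Step 2: u_1 = a_1 − (-9/10)·u_0 = (21/10, 7/10).

u_1 = (21/10, 7/10)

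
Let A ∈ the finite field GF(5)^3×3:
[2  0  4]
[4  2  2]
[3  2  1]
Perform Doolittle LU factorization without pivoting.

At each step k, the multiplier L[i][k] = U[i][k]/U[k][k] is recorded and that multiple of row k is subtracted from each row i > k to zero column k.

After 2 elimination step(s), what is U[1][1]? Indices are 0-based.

U[1][1] = 2

k=0: U[0][0]=2
  eliminate (1,0): mult=2, new row 1: (0, 2, 4); set L[1][0]=2
  eliminate (2,0): mult=4, new row 2: (0, 2, 0); set L[2][0]=4
k=1: U[1][1]=2
  eliminate (2,1): mult=1, new row 2: (0, 0, 1); set L[2][1]=1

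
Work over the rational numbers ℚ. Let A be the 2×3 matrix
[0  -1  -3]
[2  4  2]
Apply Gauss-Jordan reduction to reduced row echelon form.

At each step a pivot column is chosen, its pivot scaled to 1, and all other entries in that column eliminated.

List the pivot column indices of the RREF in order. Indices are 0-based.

pivot columns: 0, 1

[1] R0 <-> R1
[1] R0 /= 2  ⇒  (1, 2, 1)
[2] R1 /= -1  ⇒  (0, 1, 3)
     R0 -= 2·R1  ⇒  (1, 0, -5)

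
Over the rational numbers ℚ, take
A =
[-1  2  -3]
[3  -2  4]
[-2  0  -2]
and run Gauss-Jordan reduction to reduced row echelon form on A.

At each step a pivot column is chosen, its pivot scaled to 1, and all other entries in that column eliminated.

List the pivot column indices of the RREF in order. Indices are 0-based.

[1] R0 /= -1  ⇒  (1, -2, 3)
     R1 -= 3·R0  ⇒  (0, 4, -5)
     R2 -= -2·R0  ⇒  (0, -4, 4)
[2] R1 /= 4  ⇒  (0, 1, -5/4)
     R0 -= -2·R1  ⇒  (1, 0, 1/2)
     R2 -= -4·R1  ⇒  (0, 0, -1)
[3] R2 /= -1  ⇒  (0, 0, 1)
     R0 -= 1/2·R2  ⇒  (1, 0, 0)
     R1 -= -5/4·R2  ⇒  (0, 1, 0)

pivot columns: 0, 1, 2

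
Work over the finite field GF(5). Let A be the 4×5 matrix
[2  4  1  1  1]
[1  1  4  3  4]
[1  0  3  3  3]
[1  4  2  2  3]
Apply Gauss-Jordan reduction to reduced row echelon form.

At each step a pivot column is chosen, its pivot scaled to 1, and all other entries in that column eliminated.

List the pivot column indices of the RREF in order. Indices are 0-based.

pivot columns: 0, 1, 2, 3

step 1: normalize row 0 (÷2) = (1, 2, 3, 3, 3)
  row 1: subtract 1×row0 = (0, 4, 1, 0, 1)
  row 2: subtract 1×row0 = (0, 3, 0, 0, 0)
  row 3: subtract 1×row0 = (0, 2, 4, 4, 0)
step 2: normalize row 1 (÷4) = (0, 1, 4, 0, 4)
  row 0: subtract 2×row1 = (1, 0, 0, 3, 0)
  row 2: subtract 3×row1 = (0, 0, 3, 0, 3)
  row 3: subtract 2×row1 = (0, 0, 1, 4, 2)
step 3: normalize row 2 (÷3) = (0, 0, 1, 0, 1)
  row 1: subtract 4×row2 = (0, 1, 0, 0, 0)
  row 3: subtract 1×row2 = (0, 0, 0, 4, 1)
step 4: normalize row 3 (÷4) = (0, 0, 0, 1, 4)
  row 0: subtract 3×row3 = (1, 0, 0, 0, 3)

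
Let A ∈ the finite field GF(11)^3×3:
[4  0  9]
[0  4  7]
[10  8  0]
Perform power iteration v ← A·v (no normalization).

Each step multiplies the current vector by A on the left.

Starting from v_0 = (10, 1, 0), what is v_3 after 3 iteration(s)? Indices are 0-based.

v_3 = (1, 7, 6)

v_0 = (10, 1, 0).
v_1 = A·v_0 = (7, 4, 9).
v_2 = A·v_1 = (10, 2, 3).
v_3 = A·v_2 = (1, 7, 6).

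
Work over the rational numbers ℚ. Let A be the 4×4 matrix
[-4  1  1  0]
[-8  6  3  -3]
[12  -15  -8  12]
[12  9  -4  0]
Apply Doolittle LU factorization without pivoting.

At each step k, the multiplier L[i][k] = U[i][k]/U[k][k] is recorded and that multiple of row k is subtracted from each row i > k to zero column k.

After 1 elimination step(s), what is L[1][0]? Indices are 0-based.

L[1][0] = 2

k=0: U[0][0]=-4
  eliminate (1,0): mult=2, new row 1: (0, 4, 1, -3); set L[1][0]=2
  eliminate (2,0): mult=-3, new row 2: (0, -12, -5, 12); set L[2][0]=-3
  eliminate (3,0): mult=-3, new row 3: (0, 12, -1, 0); set L[3][0]=-3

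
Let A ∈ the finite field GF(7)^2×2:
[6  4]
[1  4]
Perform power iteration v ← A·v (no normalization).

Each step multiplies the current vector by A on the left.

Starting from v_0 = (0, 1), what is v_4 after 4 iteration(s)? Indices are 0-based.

v_4 = (6, 2)

v_0 = (0, 1).
v_1 = A·v_0 = (4, 4).
v_2 = A·v_1 = (5, 6).
v_3 = A·v_2 = (5, 1).
v_4 = A·v_3 = (6, 2).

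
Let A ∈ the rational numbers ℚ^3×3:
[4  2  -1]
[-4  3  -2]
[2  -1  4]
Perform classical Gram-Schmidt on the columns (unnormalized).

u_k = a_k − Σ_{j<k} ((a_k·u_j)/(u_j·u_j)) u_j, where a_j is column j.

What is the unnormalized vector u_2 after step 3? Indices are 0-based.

u_2 = (-11/39, 44/39, 110/39)

Step 1: u_0 = a_0 = (4, -4, 2).
Step 2: u_1 = a_1 − (-1/6)·u_0 = (8/3, 7/3, -2/3).
Step 3: u_2 = a_2 − (1/3)·u_0 − (-10/13)·u_1 = (-11/39, 44/39, 110/39).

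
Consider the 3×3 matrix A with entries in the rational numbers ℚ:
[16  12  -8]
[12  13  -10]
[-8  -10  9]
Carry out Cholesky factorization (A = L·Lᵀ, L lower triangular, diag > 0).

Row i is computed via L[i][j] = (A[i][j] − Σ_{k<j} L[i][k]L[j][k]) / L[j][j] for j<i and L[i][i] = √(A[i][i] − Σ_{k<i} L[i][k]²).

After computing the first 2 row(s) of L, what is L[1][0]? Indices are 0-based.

Step 1: L[0][0] = √(16) = 4.
  L[1][0] = (12) / L[0][0] = 3.
Step 2: L[1][1] = √(4) = 2.

L[1][0] = 3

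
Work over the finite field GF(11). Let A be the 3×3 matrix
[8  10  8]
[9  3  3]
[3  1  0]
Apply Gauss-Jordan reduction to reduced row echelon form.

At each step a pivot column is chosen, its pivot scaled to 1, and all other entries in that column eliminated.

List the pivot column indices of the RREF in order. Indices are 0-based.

[1] R0 /= 8  ⇒  (1, 4, 1)
     R1 -= 9·R0  ⇒  (0, 0, 5)
     R2 -= 3·R0  ⇒  (0, 0, 8)
column 1 empty below row 1
[2] R1 /= 5  ⇒  (0, 0, 1)
     R0 -= 1·R1  ⇒  (1, 4, 0)
     R2 -= 8·R1  ⇒  (0, 0, 0)

pivot columns: 0, 2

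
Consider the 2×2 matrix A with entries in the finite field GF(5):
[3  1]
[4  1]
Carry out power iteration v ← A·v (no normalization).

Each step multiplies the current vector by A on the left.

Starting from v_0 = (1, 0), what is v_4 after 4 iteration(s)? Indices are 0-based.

v_0 = (1, 0).
v_1 = A·v_0 = (3, 4).
v_2 = A·v_1 = (3, 1).
v_3 = A·v_2 = (0, 3).
v_4 = A·v_3 = (3, 3).

v_4 = (3, 3)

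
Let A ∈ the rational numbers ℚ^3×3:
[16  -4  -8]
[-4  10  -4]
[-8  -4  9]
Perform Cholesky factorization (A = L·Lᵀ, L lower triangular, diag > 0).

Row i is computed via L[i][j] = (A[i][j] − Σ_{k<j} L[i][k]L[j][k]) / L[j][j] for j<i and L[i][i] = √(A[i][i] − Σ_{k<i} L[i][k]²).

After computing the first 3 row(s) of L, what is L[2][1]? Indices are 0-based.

Step 1: L[0][0] = √(16) = 4.
  L[1][0] = (-4) / L[0][0] = -1.
Step 2: L[1][1] = √(9) = 3.
  L[2][0] = (-8) / L[0][0] = -2.
  L[2][1] = (-6) / L[1][1] = -2.
Step 3: L[2][2] = √(1) = 1.

L[2][1] = -2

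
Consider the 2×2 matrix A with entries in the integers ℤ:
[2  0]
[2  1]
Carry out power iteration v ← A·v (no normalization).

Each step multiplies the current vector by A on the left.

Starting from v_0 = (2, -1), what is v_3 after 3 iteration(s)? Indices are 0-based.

v_3 = (16, 27)

v_0 = (2, -1).
v_1 = A·v_0 = (4, 3).
v_2 = A·v_1 = (8, 11).
v_3 = A·v_2 = (16, 27).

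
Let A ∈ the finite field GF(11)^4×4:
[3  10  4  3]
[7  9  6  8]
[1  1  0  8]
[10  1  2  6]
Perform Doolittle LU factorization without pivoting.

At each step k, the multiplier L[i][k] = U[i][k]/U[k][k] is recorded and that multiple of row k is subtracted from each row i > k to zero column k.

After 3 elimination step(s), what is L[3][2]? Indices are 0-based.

L[3][2] = 10

[col 0] pivot 3
  R1 -= 6*R0 → (0, 4, 4, 1)  (L[1][0] := 6)
  R2 -= 4*R0 → (0, 5, 6, 7)  (L[2][0] := 4)
  R3 -= 7*R0 → (0, 8, 7, 7)  (L[3][0] := 7)
[col 1] pivot 4
  R2 -= 4*R1 → (0, 0, 1, 3)  (L[2][1] := 4)
  R3 -= 2*R1 → (0, 0, 10, 5)  (L[3][1] := 2)
[col 2] pivot 1
  R3 -= 10*R2 → (0, 0, 0, 8)  (L[3][2] := 10)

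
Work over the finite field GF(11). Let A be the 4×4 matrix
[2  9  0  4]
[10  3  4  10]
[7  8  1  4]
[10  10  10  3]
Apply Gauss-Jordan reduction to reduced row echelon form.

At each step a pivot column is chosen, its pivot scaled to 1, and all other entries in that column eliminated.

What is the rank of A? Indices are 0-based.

rank = 4

[1] R0 /= 2  ⇒  (1, 10, 0, 2)
     R1 -= 10·R0  ⇒  (0, 2, 4, 1)
     R2 -= 7·R0  ⇒  (0, 4, 1, 1)
     R3 -= 10·R0  ⇒  (0, 9, 10, 5)
[2] R1 /= 2  ⇒  (0, 1, 2, 6)
     R0 -= 10·R1  ⇒  (1, 0, 2, 8)
     R2 -= 4·R1  ⇒  (0, 0, 4, 10)
     R3 -= 9·R1  ⇒  (0, 0, 3, 6)
[3] R2 /= 4  ⇒  (0, 0, 1, 8)
     R0 -= 2·R2  ⇒  (1, 0, 0, 3)
     R1 -= 2·R2  ⇒  (0, 1, 0, 1)
     R3 -= 3·R2  ⇒  (0, 0, 0, 4)
[4] R3 /= 4  ⇒  (0, 0, 0, 1)
     R0 -= 3·R3  ⇒  (1, 0, 0, 0)
     R1 -= 1·R3  ⇒  (0, 1, 0, 0)
     R2 -= 8·R3  ⇒  (0, 0, 1, 0)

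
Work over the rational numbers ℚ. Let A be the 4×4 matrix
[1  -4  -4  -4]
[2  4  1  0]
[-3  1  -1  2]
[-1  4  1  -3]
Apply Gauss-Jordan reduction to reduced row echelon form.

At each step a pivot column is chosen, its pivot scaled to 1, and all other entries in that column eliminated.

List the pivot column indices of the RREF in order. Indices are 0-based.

step 1: normalize row 0 (÷1) = (1, -4, -4, -4)
  row 1: subtract 2×row0 = (0, 12, 9, 8)
  row 2: subtract -3×row0 = (0, -11, -13, -10)
  row 3: subtract -1×row0 = (0, 0, -3, -7)
step 2: normalize row 1 (÷12) = (0, 1, 3/4, 2/3)
  row 0: subtract -4×row1 = (1, 0, -1, -4/3)
  row 2: subtract -11×row1 = (0, 0, -19/4, -8/3)
step 3: normalize row 2 (÷-19/4) = (0, 0, 1, 32/57)
  row 0: subtract -1×row2 = (1, 0, 0, -44/57)
  row 1: subtract 3/4×row2 = (0, 1, 0, 14/57)
  row 3: subtract -3×row2 = (0, 0, 0, -101/19)
step 4: normalize row 3 (÷-101/19) = (0, 0, 0, 1)
  row 0: subtract -44/57×row3 = (1, 0, 0, 0)
  row 1: subtract 14/57×row3 = (0, 1, 0, 0)
  row 2: subtract 32/57×row3 = (0, 0, 1, 0)

pivot columns: 0, 1, 2, 3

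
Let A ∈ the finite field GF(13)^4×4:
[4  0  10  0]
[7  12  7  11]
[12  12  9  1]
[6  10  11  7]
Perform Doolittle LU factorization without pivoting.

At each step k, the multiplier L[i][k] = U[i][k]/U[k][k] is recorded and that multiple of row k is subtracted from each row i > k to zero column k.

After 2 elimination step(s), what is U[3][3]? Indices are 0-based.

k=0: U[0][0]=4
  eliminate (1,0): mult=5, new row 1: (0, 12, 9, 11); set L[1][0]=5
  eliminate (2,0): mult=3, new row 2: (0, 12, 5, 1); set L[2][0]=3
  eliminate (3,0): mult=8, new row 3: (0, 10, 9, 7); set L[3][0]=8
k=1: U[1][1]=12
  eliminate (2,1): mult=1, new row 2: (0, 0, 9, 3); set L[2][1]=1
  eliminate (3,1): mult=3, new row 3: (0, 0, 8, 0); set L[3][1]=3

U[3][3] = 0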